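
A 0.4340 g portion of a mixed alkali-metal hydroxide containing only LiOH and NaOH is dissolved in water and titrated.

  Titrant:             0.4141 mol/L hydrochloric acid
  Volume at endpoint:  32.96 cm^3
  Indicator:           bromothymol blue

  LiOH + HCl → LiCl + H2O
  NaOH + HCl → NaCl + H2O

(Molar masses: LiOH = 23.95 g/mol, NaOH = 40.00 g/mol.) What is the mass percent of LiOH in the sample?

n(HCl) = 0.03296 × 0.4141 = 0.01365 mol
Let x = n(LiOH), y = n(NaOH).
Titrant: 1x + 1y = 0.01365;  mass: 23.95x + 40.00y = 0.4340
Solving, x = 6.975 × 10^-3 mol, y = 6.674 × 10^-3 mol
mass of LiOH = 6.975 × 10^-3 × 23.95 = 0.1671 g
% LiOH = 0.1671 / 0.4340 × 100 = 38.49 %

38.49 %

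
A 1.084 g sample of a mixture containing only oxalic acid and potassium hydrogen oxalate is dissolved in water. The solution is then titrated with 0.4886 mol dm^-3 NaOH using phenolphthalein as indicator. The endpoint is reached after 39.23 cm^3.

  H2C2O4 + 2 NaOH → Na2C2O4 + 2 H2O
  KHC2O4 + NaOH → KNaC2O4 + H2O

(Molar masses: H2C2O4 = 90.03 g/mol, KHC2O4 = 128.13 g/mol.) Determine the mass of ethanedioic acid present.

n(NaOH) = 0.03923 × 0.4886 = 0.01917 mol
Let x = n(H2C2O4), y = n(KHC2O4).
Titrant: 2x + 1y = 0.01917;  mass: 90.03x + 128.13y = 1.084
Solving, x = 8.253 × 10^-3 mol, y = 2.661 × 10^-3 mol
mass of H2C2O4 = 8.253 × 10^-3 × 90.03 = 0.7431 g

0.7431 g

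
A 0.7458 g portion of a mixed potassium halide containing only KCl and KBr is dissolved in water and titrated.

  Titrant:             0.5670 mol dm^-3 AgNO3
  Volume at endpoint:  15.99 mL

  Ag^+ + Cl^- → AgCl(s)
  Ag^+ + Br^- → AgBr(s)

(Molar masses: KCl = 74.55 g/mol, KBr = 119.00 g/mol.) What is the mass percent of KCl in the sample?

n(AgNO3) = 0.01599 × 0.5670 = 9.066 × 10^-3 mol
Let x = n(KCl), y = n(KBr).
Titrant: 1x + 1y = 9.066 × 10^-3;  mass: 74.55x + 119.00y = 0.7458
Solving, x = 7.494 × 10^-3 mol, y = 1.573 × 10^-3 mol
mass of KCl = 7.494 × 10^-3 × 74.55 = 0.5587 g
% KCl = 0.5587 / 0.7458 × 100 = 74.91 %

74.91 %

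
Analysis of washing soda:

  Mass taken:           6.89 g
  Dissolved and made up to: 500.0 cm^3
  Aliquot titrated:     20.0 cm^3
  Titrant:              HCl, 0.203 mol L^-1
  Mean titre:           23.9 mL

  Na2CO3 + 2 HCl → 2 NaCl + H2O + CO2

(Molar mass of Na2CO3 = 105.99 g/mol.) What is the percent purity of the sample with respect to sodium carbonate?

93.3 %

n(HCl) per titration = 0.0239 × 0.203 = 4.85 × 10^-3 mol
From the 1:2 ratio, n(Na2CO3) in each aliquot = 1/2 × 4.85 × 10^-3 = 2.43 × 10^-3 mol
n(Na2CO3) in the whole flask = 2.43 × 10^-3 × 500.0/20.0 = 0.0606 mol
mass of Na2CO3 = 0.0606 × 105.99 = 6.43 g
% Na2CO3 = 6.43 / 6.89 × 100 = 93.3 %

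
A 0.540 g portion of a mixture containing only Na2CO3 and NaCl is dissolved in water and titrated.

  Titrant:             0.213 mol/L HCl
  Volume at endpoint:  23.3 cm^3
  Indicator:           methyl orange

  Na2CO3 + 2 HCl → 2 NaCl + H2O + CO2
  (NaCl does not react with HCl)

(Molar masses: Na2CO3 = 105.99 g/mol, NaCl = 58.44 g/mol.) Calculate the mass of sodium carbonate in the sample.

0.263 g

n(HCl) = 0.0233 × 0.213 = 4.96 × 10^-3 mol
Let x = n(Na2CO3), y = n(NaCl).
Titrant: 2x = 4.96 × 10^-3;  mass: 105.99x + 58.44y = 0.540
Solving, x = 2.48 × 10^-3 mol, y = 4.74 × 10^-3 mol
mass of Na2CO3 = 2.48 × 10^-3 × 105.99 = 0.263 g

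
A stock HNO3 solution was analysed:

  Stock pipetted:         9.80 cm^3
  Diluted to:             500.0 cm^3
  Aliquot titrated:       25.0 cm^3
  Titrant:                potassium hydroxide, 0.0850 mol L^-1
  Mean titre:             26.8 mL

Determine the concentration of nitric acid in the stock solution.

HNO3 + KOH → KNO3 + H2O
n(KOH) = 0.0268 × 0.0850 = 2.28 × 10^-3 mol
n(HNO3) in the aliquot = 2.28 × 10^-3 mol (1:1 ratio)
[HNO3]_dilute = 2.28 × 10^-3 / 0.0250 = 0.0911 mol/L
Dilution factor = 500.0 / 9.80 = 51.02
[HNO3]_stock = 0.0911 × 51.02 = 4.65 mol/L

4.65 mol/L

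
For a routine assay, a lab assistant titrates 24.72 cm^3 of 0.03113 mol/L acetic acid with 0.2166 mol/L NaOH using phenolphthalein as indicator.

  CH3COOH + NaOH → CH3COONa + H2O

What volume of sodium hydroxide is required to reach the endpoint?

3.553 mL

n(CH3COOH) = 0.02472 L × 0.03113 mol/L = 7.695 × 10^-4 mol
n(NaOH) = 7.695 × 10^-4 mol (1:1 stoichiometry)
V(NaOH) = 7.695 × 10^-4 mol / 0.2166 mol/L = 0.003553 L = 3.553 mL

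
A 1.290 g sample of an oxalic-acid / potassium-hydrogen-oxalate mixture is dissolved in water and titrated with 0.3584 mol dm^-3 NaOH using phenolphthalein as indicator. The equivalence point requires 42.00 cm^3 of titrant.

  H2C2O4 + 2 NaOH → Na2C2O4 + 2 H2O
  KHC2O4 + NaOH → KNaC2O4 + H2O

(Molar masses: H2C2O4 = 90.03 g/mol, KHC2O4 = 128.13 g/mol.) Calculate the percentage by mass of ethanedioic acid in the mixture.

n(NaOH) = 0.04200 × 0.3584 = 0.01505 mol
Let x = n(H2C2O4), y = n(KHC2O4).
Titrant: 2x + 1y = 0.01505;  mass: 90.03x + 128.13y = 1.290
Solving, x = 3.842 × 10^-3 mol, y = 7.368 × 10^-3 mol
mass of H2C2O4 = 3.842 × 10^-3 × 90.03 = 0.3459 g
% H2C2O4 = 0.3459 / 1.290 × 100 = 26.82 %

26.82 %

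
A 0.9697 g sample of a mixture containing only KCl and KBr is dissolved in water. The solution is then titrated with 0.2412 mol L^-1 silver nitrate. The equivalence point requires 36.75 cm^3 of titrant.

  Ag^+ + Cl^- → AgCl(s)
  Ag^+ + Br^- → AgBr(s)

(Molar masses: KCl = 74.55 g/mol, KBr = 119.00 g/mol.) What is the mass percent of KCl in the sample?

n(AgNO3) = 0.03675 × 0.2412 = 8.864 × 10^-3 mol
Let x = n(KCl), y = n(KBr).
Titrant: 1x + 1y = 8.864 × 10^-3;  mass: 74.55x + 119.00y = 0.9697
Solving, x = 1.915 × 10^-3 mol, y = 6.949 × 10^-3 mol
mass of KCl = 1.915 × 10^-3 × 74.55 = 0.1428 g
% KCl = 0.1428 / 0.9697 × 100 = 14.72 %

14.72 %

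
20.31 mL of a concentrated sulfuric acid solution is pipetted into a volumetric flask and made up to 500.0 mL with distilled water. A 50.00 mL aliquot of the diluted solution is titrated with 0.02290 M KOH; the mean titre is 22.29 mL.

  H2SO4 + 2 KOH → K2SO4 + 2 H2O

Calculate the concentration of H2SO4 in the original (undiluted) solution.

0.1257 M

n(KOH) = 0.02229 × 0.02290 = 5.104 × 10^-4 mol
From the 1:2 ratio, n(H2SO4) in the aliquot = 1/2 × 5.104 × 10^-4 = 2.552 × 10^-4 mol
[H2SO4]_dilute = 2.552 × 10^-4 / 0.05000 = 0.005104 mol/L
Dilution factor = 500.0 / 20.31 = 24.62
[H2SO4]_stock = 0.005104 × 24.62 = 0.1257 mol/L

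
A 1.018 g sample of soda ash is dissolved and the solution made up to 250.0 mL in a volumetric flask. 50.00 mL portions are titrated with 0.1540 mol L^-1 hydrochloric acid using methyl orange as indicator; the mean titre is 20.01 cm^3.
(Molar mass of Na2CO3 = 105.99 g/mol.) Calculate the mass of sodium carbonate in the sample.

0.8165 g

Na2CO3 + 2 HCl → 2 NaCl + H2O + CO2
n(HCl) per titration = 0.02001 × 0.1540 = 3.082 × 10^-3 mol
From the 1:2 ratio, n(Na2CO3) in each aliquot = 1/2 × 3.082 × 10^-3 = 1.541 × 10^-3 mol
n(Na2CO3) in the whole flask = 1.541 × 10^-3 × 250.0/50.00 = 7.704 × 10^-3 mol
mass of Na2CO3 = 7.704 × 10^-3 × 105.99 = 0.8165 g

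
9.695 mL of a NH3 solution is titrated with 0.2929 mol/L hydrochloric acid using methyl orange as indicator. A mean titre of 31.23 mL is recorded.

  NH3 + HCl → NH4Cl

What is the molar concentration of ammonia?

0.9435 mol/L

n(HCl) = 0.03123 L × 0.2929 mol/L = 9.147 × 10^-3 mol
n(NH3) = 9.147 × 10^-3 mol (1:1 mole ratio)
[NH3] = 9.147 × 10^-3 mol / 0.009695 L = 0.9435 mol/L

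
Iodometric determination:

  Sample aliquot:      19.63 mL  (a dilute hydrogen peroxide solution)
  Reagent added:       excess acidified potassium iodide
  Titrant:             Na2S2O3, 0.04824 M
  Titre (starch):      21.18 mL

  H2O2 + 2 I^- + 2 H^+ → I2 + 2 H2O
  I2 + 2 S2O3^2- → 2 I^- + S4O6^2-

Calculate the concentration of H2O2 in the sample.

0.02602 M

n(S2O3^2-) = 0.02118 × 0.04824 = 1.022 × 10^-3 mol
n(I2) = n(S2O3^2-)/2 = 5.109 × 10^-4 mol
n(H2O2) in the aliquot = 5.109 × 10^-4 mol (1:1 ratio)
[H2O2] = 5.109 × 10^-4 / 0.01963 = 0.02602 mol/L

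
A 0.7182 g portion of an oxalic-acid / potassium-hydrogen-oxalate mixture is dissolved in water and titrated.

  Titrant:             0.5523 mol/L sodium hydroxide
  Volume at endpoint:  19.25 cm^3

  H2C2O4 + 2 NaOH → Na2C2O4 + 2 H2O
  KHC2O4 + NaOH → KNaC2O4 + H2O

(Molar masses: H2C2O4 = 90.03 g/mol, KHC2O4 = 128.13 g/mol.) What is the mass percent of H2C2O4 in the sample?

n(NaOH) = 0.01925 × 0.5523 = 0.01063 mol
Let x = n(H2C2O4), y = n(KHC2O4).
Titrant: 2x + 1y = 0.01063;  mass: 90.03x + 128.13y = 0.7182
Solving, x = 3.874 × 10^-3 mol, y = 2.883 × 10^-3 mol
mass of H2C2O4 = 3.874 × 10^-3 × 90.03 = 0.3488 g
% H2C2O4 = 0.3488 / 0.7182 × 100 = 48.57 %

48.57 %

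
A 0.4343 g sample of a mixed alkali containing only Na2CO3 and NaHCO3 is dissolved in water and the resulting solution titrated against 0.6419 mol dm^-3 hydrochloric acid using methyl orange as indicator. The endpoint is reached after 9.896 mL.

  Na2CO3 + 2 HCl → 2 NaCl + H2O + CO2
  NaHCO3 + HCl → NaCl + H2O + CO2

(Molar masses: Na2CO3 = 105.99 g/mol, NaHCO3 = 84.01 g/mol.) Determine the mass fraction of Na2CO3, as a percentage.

39.09 %

n(HCl) = 0.009896 × 0.6419 = 6.352 × 10^-3 mol
Let x = n(Na2CO3), y = n(NaHCO3).
Titrant: 2x + 1y = 6.352 × 10^-3;  mass: 105.99x + 84.01y = 0.4343
Solving, x = 1.602 × 10^-3 mol, y = 3.149 × 10^-3 mol
mass of Na2CO3 = 1.602 × 10^-3 × 105.99 = 0.1698 g
% Na2CO3 = 0.1698 / 0.4343 × 100 = 39.09 %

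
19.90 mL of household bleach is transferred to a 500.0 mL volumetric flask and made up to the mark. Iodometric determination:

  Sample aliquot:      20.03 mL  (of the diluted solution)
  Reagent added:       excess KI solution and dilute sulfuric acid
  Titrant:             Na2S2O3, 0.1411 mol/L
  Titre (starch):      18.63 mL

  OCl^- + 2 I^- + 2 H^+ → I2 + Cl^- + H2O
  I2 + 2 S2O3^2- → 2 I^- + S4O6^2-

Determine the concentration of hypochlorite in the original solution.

1.649 mol/L

n(S2O3^2-) = 0.01863 × 0.1411 = 2.629 × 10^-3 mol
n(I2) = n(S2O3^2-)/2 = 1.314 × 10^-3 mol
n(OCl^-) in the aliquot = 1.314 × 10^-3 mol (1:1 ratio)
[OCl^-]_dilute = 1.314 × 10^-3 / 0.02003 = 0.06562 mol/L
[OCl^-]_original = 0.06562 × 500.0/19.90 = 1.649 mol/L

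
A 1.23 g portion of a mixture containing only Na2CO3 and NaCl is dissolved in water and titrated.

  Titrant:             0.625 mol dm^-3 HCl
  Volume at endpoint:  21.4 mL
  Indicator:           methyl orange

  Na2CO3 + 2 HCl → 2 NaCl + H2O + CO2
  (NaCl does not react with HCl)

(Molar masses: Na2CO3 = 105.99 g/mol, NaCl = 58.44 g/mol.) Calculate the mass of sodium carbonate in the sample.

0.709 g

n(HCl) = 0.0214 × 0.625 = 0.0134 mol
Let x = n(Na2CO3), y = n(NaCl).
Titrant: 2x = 0.0134;  mass: 105.99x + 58.44y = 1.23
Solving, x = 6.69 × 10^-3 mol, y = 8.92 × 10^-3 mol
mass of Na2CO3 = 6.69 × 10^-3 × 105.99 = 0.709 g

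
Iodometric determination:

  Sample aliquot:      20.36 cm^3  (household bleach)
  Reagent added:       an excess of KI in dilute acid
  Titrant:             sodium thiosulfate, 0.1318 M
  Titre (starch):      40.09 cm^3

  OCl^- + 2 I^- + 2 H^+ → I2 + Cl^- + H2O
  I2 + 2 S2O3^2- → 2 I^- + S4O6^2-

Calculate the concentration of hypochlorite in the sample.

n(S2O3^2-) = 0.04009 × 0.1318 = 5.284 × 10^-3 mol
n(I2) = n(S2O3^2-)/2 = 2.642 × 10^-3 mol
n(OCl^-) in the aliquot = 2.642 × 10^-3 mol (1:1 ratio)
[OCl^-] = 2.642 × 10^-3 / 0.02036 = 0.1298 mol/L

0.1298 M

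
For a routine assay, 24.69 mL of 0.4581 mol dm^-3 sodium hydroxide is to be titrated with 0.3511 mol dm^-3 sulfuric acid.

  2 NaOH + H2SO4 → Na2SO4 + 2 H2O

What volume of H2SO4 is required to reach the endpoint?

16.11 mL

n(NaOH) = 0.02469 L × 0.4581 mol/L = 0.01131 mol
From the 1:2 stoichiometry, n(H2SO4) = 1/2 × 0.01131 = 5.655 × 10^-3 mol
V(H2SO4) = 5.655 × 10^-3 mol / 0.3511 mol/L = 0.01611 L = 16.11 mL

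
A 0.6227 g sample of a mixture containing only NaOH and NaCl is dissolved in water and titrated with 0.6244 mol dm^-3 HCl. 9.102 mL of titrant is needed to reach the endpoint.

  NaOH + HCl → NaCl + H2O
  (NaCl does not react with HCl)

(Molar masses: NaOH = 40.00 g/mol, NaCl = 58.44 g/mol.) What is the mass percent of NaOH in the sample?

n(HCl) = 0.009102 × 0.6244 = 5.683 × 10^-3 mol
Let x = n(NaOH), y = n(NaCl).
Titrant: 1x = 5.683 × 10^-3;  mass: 40.00x + 58.44y = 0.6227
Solving, x = 5.683 × 10^-3 mol, y = 6.765 × 10^-3 mol
mass of NaOH = 5.683 × 10^-3 × 40.00 = 0.2273 g
% NaOH = 0.2273 / 0.6227 × 100 = 36.51 %

36.51 %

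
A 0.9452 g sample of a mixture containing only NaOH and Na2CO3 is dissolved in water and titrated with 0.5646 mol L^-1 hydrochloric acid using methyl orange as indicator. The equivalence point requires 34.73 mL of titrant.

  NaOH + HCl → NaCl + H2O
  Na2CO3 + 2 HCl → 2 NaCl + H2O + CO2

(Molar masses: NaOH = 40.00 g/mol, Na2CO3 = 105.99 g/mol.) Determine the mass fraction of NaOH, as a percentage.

n(HCl) = 0.03473 × 0.5646 = 0.01961 mol
Let x = n(NaOH), y = n(Na2CO3).
Titrant: 1x + 2y = 0.01961;  mass: 40.00x + 105.99y = 0.9452
Solving, x = 7.230 × 10^-3 mol, y = 6.189 × 10^-3 mol
mass of NaOH = 7.230 × 10^-3 × 40.00 = 0.2892 g
% NaOH = 0.2892 / 0.9452 × 100 = 30.60 %

30.60 %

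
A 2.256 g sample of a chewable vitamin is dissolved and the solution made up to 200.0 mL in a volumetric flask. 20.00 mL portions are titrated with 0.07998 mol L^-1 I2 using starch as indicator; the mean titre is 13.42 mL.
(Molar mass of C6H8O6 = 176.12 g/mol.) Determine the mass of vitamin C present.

1.890 g

C6H8O6 + I2 → C6H6O6 + 2 HI
n(I2) per titration = 0.01342 × 0.07998 = 1.073 × 10^-3 mol
n(C6H8O6) in each aliquot = 1.073 × 10^-3 mol (1:1 ratio)
n(C6H8O6) in the whole flask = 1.073 × 10^-3 × 200.0/20.00 = 0.01073 mol
mass of C6H8O6 = 0.01073 × 176.12 = 1.890 g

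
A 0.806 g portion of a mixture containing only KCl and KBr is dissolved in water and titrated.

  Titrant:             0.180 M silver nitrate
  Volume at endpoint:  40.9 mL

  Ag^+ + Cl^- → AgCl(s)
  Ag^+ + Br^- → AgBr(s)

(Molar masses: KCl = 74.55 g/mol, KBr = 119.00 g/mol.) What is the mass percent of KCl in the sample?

14.6 %

n(AgNO3) = 0.0409 × 0.180 = 7.36 × 10^-3 mol
Let x = n(KCl), y = n(KBr).
Titrant: 1x + 1y = 7.36 × 10^-3;  mass: 74.55x + 119.00y = 0.806
Solving, x = 1.58 × 10^-3 mol, y = 5.79 × 10^-3 mol
mass of KCl = 1.58 × 10^-3 × 74.55 = 0.118 g
% KCl = 0.118 / 0.806 × 100 = 14.6 %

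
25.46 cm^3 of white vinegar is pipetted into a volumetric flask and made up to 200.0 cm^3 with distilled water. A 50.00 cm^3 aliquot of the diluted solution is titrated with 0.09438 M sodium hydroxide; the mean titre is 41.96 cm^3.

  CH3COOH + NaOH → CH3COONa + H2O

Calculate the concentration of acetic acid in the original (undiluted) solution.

0.6222 M

n(NaOH) = 0.04196 × 0.09438 = 3.960 × 10^-3 mol
n(CH3COOH) in the aliquot = 3.960 × 10^-3 mol (1:1 ratio)
[CH3COOH]_dilute = 3.960 × 10^-3 / 0.05000 = 0.07920 mol/L
Dilution factor = 200.0 / 25.46 = 7.855
[CH3COOH]_stock = 0.07920 × 7.855 = 0.6222 mol/L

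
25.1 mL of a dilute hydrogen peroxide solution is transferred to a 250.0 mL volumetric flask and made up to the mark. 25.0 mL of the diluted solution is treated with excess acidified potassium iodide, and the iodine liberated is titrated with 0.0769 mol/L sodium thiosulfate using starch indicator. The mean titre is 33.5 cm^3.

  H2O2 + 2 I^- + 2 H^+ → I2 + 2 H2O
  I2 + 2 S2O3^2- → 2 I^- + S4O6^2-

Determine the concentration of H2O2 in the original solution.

0.513 mol/L

n(S2O3^2-) = 0.0335 × 0.0769 = 2.58 × 10^-3 mol
n(I2) = n(S2O3^2-)/2 = 1.29 × 10^-3 mol
n(H2O2) in the aliquot = 1.29 × 10^-3 mol (1:1 ratio)
[H2O2]_dilute = 1.29 × 10^-3 / 0.0250 = 0.0515 mol/L
[H2O2]_original = 0.0515 × 250.0/25.1 = 0.513 mol/L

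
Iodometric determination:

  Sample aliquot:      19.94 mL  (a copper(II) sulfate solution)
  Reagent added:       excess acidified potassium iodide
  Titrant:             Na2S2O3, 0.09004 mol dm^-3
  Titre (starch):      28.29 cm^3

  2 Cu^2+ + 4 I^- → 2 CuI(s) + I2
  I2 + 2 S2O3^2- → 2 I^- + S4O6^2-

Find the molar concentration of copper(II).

0.1277 mol/L

n(S2O3^2-) = 0.02829 × 0.09004 = 2.547 × 10^-3 mol
n(I2) = n(S2O3^2-)/2 = 1.274 × 10^-3 mol
From the 2:1 ratio, n(Cu2+) in the aliquot = 2/1 × 1.274 × 10^-3 = 2.547 × 10^-3 mol
[Cu2+] = 2.547 × 10^-3 / 0.01994 = 0.1277 mol/L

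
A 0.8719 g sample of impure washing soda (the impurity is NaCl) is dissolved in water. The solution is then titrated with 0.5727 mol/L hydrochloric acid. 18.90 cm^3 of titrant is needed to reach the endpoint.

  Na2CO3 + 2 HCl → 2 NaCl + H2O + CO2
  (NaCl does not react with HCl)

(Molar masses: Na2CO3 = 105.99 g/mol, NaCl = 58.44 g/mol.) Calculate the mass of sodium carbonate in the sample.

n(HCl) = 0.01890 × 0.5727 = 0.01082 mol
Let x = n(Na2CO3), y = n(NaCl).
Titrant: 2x = 0.01082;  mass: 105.99x + 58.44y = 0.8719
Solving, x = 5.412 × 10^-3 mol, y = 5.104 × 10^-3 mol
mass of Na2CO3 = 5.412 × 10^-3 × 105.99 = 0.5736 g

0.5736 g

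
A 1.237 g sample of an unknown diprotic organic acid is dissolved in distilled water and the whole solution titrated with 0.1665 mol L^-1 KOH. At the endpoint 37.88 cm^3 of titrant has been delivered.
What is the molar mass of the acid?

n(KOH) = 0.03788 L × 0.1665 mol/L = 6.307 × 10^-3 mol
From the 1:2 ratio, n(H2A) = 1/2 × 6.307 × 10^-3 = 3.154 × 10^-3 mol
M = m / n = 1.237 g / 3.154 × 10^-3 mol = 392.3 g/mol

392.3 g/mol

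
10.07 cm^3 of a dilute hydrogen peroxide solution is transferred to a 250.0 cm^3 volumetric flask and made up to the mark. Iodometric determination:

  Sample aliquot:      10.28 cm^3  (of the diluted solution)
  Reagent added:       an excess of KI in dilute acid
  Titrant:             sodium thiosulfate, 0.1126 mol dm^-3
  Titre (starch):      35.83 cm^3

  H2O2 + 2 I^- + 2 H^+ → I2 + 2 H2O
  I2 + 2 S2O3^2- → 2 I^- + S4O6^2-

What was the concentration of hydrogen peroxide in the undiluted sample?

n(S2O3^2-) = 0.03583 × 0.1126 = 4.034 × 10^-3 mol
n(I2) = n(S2O3^2-)/2 = 2.017 × 10^-3 mol
n(H2O2) in the aliquot = 2.017 × 10^-3 mol (1:1 ratio)
[H2O2]_dilute = 2.017 × 10^-3 / 0.01028 = 0.1962 mol/L
[H2O2]_original = 0.1962 × 250.0/10.07 = 4.872 mol/L

4.872 mol/L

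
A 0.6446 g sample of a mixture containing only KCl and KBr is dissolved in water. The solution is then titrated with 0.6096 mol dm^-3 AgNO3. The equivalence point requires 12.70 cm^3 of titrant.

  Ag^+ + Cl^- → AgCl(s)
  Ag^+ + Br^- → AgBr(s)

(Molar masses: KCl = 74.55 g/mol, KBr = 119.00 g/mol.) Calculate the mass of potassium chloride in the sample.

n(AgNO3) = 0.01270 × 0.6096 = 7.742 × 10^-3 mol
Let x = n(KCl), y = n(KBr).
Titrant: 1x + 1y = 7.742 × 10^-3;  mass: 74.55x + 119.00y = 0.6446
Solving, x = 6.225 × 10^-3 mol, y = 1.517 × 10^-3 mol
mass of KCl = 6.225 × 10^-3 × 74.55 = 0.4641 g

0.4641 g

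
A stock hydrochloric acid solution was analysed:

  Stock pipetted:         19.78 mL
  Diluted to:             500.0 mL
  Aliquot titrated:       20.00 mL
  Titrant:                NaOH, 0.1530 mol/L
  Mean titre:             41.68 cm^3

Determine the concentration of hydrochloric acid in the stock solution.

8.060 mol/L

HCl + NaOH → NaCl + H2O
n(NaOH) = 0.04168 × 0.1530 = 6.377 × 10^-3 mol
n(HCl) in the aliquot = 6.377 × 10^-3 mol (1:1 ratio)
[HCl]_dilute = 6.377 × 10^-3 / 0.02000 = 0.3189 mol/L
Dilution factor = 500.0 / 19.78 = 25.28
[HCl]_stock = 0.3189 × 25.28 = 8.060 mol/L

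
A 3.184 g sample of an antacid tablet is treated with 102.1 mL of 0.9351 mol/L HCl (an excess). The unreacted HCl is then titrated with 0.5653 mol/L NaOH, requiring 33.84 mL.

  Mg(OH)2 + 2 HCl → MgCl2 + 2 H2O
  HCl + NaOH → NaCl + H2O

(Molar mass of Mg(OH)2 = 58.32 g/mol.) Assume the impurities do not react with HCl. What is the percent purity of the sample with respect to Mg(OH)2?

n(HCl) added = 0.1021 × 0.9351 = 0.09547 mol
n(NaOH) used in back-titration = 0.03384 × 0.5653 = 0.01913 mol
n(HCl) left over = 0.01913 mol (1:1 ratio)
n(HCl) consumed by analyte = 0.09547 − 0.01913 = 0.07634 mol
From the 1:2 ratio, n(Mg(OH)2) = 1/2 × 0.07634 = 0.03817 mol
mass of Mg(OH)2 = 0.03817 × 58.32 = 2.226 g
% Mg(OH)2 = 2.226 / 3.184 × 100 = 69.92 %

69.92 %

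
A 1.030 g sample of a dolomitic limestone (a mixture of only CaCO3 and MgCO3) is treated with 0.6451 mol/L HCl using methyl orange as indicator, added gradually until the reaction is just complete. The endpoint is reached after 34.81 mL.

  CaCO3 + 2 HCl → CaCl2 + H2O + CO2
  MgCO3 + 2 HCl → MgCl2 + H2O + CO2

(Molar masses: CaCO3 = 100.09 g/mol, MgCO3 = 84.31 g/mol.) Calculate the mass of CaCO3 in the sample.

n(HCl) = 0.03481 × 0.6451 = 0.02246 mol
Let x = n(CaCO3), y = n(MgCO3).
Titrant: 2x + 2y = 0.02246;  mass: 100.09x + 84.31y = 1.030
Solving, x = 5.283 × 10^-3 mol, y = 5.945 × 10^-3 mol
mass of CaCO3 = 5.283 × 10^-3 × 100.09 = 0.5288 g

0.5288 g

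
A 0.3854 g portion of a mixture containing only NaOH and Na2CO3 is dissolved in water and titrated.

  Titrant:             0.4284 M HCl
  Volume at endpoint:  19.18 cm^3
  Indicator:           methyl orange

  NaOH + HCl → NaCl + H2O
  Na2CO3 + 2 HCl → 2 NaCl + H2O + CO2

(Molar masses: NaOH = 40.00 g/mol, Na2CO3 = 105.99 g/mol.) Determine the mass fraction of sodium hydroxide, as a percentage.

n(HCl) = 0.01918 × 0.4284 = 8.217 × 10^-3 mol
Let x = n(NaOH), y = n(Na2CO3).
Titrant: 1x + 2y = 8.217 × 10^-3;  mass: 40.00x + 105.99y = 0.3854
Solving, x = 3.851 × 10^-3 mol, y = 2.183 × 10^-3 mol
mass of NaOH = 3.851 × 10^-3 × 40.00 = 0.1540 g
% NaOH = 0.1540 / 0.3854 × 100 = 39.97 %

39.97 %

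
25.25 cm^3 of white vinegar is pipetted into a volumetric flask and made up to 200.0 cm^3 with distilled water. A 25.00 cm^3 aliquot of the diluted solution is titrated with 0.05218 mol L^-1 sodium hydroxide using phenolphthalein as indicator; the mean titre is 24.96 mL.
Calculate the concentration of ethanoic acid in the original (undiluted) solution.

0.4126 mol/L

CH3COOH + NaOH → CH3COONa + H2O
n(NaOH) = 0.02496 × 0.05218 = 1.302 × 10^-3 mol
n(CH3COOH) in the aliquot = 1.302 × 10^-3 mol (1:1 ratio)
[CH3COOH]_dilute = 1.302 × 10^-3 / 0.02500 = 0.05210 mol/L
Dilution factor = 200.0 / 25.25 = 7.921
[CH3COOH]_stock = 0.05210 × 7.921 = 0.4126 mol/L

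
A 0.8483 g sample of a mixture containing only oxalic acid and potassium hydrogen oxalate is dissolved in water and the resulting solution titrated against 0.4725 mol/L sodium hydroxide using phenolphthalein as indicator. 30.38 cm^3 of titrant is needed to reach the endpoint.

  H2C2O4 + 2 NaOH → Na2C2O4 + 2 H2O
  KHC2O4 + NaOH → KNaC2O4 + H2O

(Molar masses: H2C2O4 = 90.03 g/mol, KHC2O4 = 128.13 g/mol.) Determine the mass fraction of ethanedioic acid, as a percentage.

n(NaOH) = 0.03038 × 0.4725 = 0.01435 mol
Let x = n(H2C2O4), y = n(KHC2O4).
Titrant: 2x + 1y = 0.01435;  mass: 90.03x + 128.13y = 0.8483
Solving, x = 5.961 × 10^-3 mol, y = 2.432 × 10^-3 mol
mass of H2C2O4 = 5.961 × 10^-3 × 90.03 = 0.5367 g
% H2C2O4 = 0.5367 / 0.8483 × 100 = 63.27 %

63.27 %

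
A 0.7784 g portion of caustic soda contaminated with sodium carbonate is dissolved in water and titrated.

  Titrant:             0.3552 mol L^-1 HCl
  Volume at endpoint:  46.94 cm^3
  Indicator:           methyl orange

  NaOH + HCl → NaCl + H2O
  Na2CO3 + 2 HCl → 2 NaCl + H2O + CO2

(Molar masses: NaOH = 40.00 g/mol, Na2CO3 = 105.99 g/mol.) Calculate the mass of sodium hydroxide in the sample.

0.3238 g

n(HCl) = 0.04694 × 0.3552 = 0.01667 mol
Let x = n(NaOH), y = n(Na2CO3).
Titrant: 1x + 2y = 0.01667;  mass: 40.00x + 105.99y = 0.7784
Solving, x = 8.095 × 10^-3 mol, y = 4.289 × 10^-3 mol
mass of NaOH = 8.095 × 10^-3 × 40.00 = 0.3238 g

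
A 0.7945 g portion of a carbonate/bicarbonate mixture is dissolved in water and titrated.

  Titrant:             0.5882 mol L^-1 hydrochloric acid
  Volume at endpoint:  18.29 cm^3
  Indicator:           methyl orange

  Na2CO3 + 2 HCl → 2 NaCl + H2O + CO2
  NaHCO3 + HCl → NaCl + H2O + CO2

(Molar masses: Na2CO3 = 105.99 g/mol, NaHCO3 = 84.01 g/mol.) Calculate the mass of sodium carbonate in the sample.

0.1868 g

n(HCl) = 0.01829 × 0.5882 = 0.01076 mol
Let x = n(Na2CO3), y = n(NaHCO3).
Titrant: 2x + 1y = 0.01076;  mass: 105.99x + 84.01y = 0.7945
Solving, x = 1.762 × 10^-3 mol, y = 7.234 × 10^-3 mol
mass of Na2CO3 = 1.762 × 10^-3 × 105.99 = 0.1868 g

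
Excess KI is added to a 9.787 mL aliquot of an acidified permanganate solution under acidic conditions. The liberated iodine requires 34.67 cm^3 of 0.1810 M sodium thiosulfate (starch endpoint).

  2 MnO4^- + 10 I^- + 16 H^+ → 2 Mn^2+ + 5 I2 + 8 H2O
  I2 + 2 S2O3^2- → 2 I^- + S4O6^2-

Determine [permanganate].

0.1282 M

n(S2O3^2-) = 0.03467 × 0.1810 = 6.275 × 10^-3 mol
n(I2) = n(S2O3^2-)/2 = 3.138 × 10^-3 mol
From the 2:5 ratio, n(MnO4^-) in the aliquot = 2/5 × 3.138 × 10^-3 = 1.255 × 10^-3 mol
[MnO4^-] = 1.255 × 10^-3 / 0.009787 = 0.1282 mol/L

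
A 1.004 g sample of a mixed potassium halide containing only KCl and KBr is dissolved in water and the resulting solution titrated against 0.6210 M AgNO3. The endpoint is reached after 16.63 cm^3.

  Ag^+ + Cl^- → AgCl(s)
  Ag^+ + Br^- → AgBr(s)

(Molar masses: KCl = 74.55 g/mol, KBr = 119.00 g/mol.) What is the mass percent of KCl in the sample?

37.58 %

n(AgNO3) = 0.01663 × 0.6210 = 0.01033 mol
Let x = n(KCl), y = n(KBr).
Titrant: 1x + 1y = 0.01033;  mass: 74.55x + 119.00y = 1.004
Solving, x = 5.061 × 10^-3 mol, y = 5.267 × 10^-3 mol
mass of KCl = 5.061 × 10^-3 × 74.55 = 0.3773 g
% KCl = 0.3773 / 1.004 × 100 = 37.58 %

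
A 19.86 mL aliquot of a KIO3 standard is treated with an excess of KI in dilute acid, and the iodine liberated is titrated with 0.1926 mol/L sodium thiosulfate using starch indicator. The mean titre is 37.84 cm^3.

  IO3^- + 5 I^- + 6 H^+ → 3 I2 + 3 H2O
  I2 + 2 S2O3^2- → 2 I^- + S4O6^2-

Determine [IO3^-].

n(S2O3^2-) = 0.03784 × 0.1926 = 7.288 × 10^-3 mol
n(I2) = n(S2O3^2-)/2 = 3.644 × 10^-3 mol
From the 1:3 ratio, n(IO3^-) in the aliquot = 1/3 × 3.644 × 10^-3 = 1.215 × 10^-3 mol
[IO3^-] = 1.215 × 10^-3 / 0.01986 = 0.06116 mol/L

0.06116 mol/L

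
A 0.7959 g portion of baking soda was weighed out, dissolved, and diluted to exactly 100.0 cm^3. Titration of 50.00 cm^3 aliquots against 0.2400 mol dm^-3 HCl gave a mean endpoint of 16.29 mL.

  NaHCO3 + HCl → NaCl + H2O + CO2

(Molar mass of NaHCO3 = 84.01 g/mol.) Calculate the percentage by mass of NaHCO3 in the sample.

82.53 %

n(HCl) per titration = 0.01629 × 0.2400 = 3.910 × 10^-3 mol
n(NaHCO3) in each aliquot = 3.910 × 10^-3 mol (1:1 ratio)
n(NaHCO3) in the whole flask = 3.910 × 10^-3 × 100.0/50.00 = 7.819 × 10^-3 mol
mass of NaHCO3 = 7.819 × 10^-3 × 84.01 = 0.6569 g
% NaHCO3 = 0.6569 / 0.7959 × 100 = 82.53 %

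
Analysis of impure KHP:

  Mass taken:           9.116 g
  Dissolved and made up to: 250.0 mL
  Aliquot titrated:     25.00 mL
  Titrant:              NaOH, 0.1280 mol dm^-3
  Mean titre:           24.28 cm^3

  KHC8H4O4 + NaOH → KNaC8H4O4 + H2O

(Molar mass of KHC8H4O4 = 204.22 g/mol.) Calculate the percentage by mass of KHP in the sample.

n(NaOH) per titration = 0.02428 × 0.1280 = 3.108 × 10^-3 mol
n(KHC8H4O4) in each aliquot = 3.108 × 10^-3 mol (1:1 ratio)
n(KHC8H4O4) in the whole flask = 3.108 × 10^-3 × 250.0/25.00 = 0.03108 mol
mass of KHC8H4O4 = 0.03108 × 204.22 = 6.347 g
% KHC8H4O4 = 6.347 / 9.116 × 100 = 69.62 %

69.62 %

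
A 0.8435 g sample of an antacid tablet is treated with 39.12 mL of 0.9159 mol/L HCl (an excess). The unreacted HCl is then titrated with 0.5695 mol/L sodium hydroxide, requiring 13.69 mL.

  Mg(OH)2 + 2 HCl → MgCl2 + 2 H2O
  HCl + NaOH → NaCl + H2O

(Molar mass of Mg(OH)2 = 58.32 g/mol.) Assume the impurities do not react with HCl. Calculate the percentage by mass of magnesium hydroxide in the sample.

96.91 %

n(HCl) added = 0.03912 × 0.9159 = 0.03583 mol
n(NaOH) used in back-titration = 0.01369 × 0.5695 = 7.796 × 10^-3 mol
n(HCl) left over = 7.796 × 10^-3 mol (1:1 ratio)
n(HCl) consumed by analyte = 0.03583 − 7.796 × 10^-3 = 0.02803 mol
From the 1:2 ratio, n(Mg(OH)2) = 1/2 × 0.02803 = 0.01402 mol
mass of Mg(OH)2 = 0.01402 × 58.32 = 0.8175 g
% Mg(OH)2 = 0.8175 / 0.8435 × 100 = 96.91 %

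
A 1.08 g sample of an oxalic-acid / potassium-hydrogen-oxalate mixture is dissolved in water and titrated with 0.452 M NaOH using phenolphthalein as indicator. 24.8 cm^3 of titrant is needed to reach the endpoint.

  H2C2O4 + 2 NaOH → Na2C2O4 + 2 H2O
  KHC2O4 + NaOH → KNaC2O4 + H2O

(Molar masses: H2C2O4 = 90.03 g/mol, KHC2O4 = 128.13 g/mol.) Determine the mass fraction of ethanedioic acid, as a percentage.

n(NaOH) = 0.0248 × 0.452 = 0.0112 mol
Let x = n(H2C2O4), y = n(KHC2O4).
Titrant: 2x + 1y = 0.0112;  mass: 90.03x + 128.13y = 1.08
Solving, x = 2.14 × 10^-3 mol, y = 6.92 × 10^-3 mol
mass of H2C2O4 = 2.14 × 10^-3 × 90.03 = 0.193 g
% H2C2O4 = 0.193 / 1.08 × 100 = 17.9 %

17.9 %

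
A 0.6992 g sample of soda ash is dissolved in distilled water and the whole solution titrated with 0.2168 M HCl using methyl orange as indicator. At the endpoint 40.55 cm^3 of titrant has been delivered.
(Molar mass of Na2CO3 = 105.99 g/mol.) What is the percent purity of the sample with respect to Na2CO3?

66.63 %

Na2CO3 + 2 HCl → 2 NaCl + H2O + CO2
n(HCl) = 0.04055 L × 0.2168 mol/L = 8.791 × 10^-3 mol
From the 1:2 ratio, n(Na2CO3) = 1/2 × 8.791 × 10^-3 = 4.396 × 10^-3 mol
mass of Na2CO3 = 4.396 × 10^-3 × 105.99 g/mol = 0.4659 g
% Na2CO3 = 0.4659 / 0.6992 × 100 = 66.63 %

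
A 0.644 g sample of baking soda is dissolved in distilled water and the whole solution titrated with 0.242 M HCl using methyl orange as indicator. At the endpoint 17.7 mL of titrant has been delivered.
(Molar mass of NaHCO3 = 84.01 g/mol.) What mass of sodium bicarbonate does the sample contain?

0.360 g

NaHCO3 + HCl → NaCl + H2O + CO2
n(HCl) = 0.0177 L × 0.242 mol/L = 4.28 × 10^-3 mol
n(NaHCO3) = 4.28 × 10^-3 mol (1:1 ratio)
mass of NaHCO3 = 4.28 × 10^-3 × 84.01 g/mol = 0.360 g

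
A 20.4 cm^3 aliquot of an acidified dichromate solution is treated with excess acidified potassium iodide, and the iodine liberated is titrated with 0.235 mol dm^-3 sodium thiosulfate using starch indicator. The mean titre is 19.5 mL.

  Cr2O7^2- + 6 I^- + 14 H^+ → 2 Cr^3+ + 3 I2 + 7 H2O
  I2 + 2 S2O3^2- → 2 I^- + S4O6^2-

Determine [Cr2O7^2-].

0.0374 mol/L

n(S2O3^2-) = 0.0195 × 0.235 = 4.58 × 10^-3 mol
n(I2) = n(S2O3^2-)/2 = 2.29 × 10^-3 mol
From the 1:3 ratio, n(Cr2O7^2-) in the aliquot = 1/3 × 2.29 × 10^-3 = 7.64 × 10^-4 mol
[Cr2O7^2-] = 7.64 × 10^-4 / 0.0204 = 0.0374 mol/L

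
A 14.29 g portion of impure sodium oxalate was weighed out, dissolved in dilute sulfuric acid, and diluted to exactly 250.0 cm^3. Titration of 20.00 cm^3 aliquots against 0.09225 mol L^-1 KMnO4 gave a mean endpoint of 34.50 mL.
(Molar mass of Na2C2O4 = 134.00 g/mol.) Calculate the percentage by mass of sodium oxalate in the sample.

93.26 %

2 MnO4^- + 5 C2O4^2- + 16 H^+ → 2 Mn^2+ + 10 CO2 + 8 H2O
n(KMnO4) per titration = 0.03450 × 0.09225 = 3.183 × 10^-3 mol
From the 5:2 ratio, n(Na2C2O4) in each aliquot = 5/2 × 3.183 × 10^-3 = 7.957 × 10^-3 mol
n(Na2C2O4) in the whole flask = 7.957 × 10^-3 × 250.0/20.00 = 0.09946 mol
mass of Na2C2O4 = 0.09946 × 134.00 = 13.33 g
% Na2C2O4 = 13.33 / 14.29 × 100 = 93.26 %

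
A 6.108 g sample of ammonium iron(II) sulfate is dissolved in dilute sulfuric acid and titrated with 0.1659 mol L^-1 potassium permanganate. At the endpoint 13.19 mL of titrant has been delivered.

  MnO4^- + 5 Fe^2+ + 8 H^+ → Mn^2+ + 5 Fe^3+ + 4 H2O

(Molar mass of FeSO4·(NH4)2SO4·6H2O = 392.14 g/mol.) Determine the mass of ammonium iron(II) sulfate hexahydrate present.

n(KMnO4) = 0.01319 L × 0.1659 mol/L = 2.188 × 10^-3 mol
From the 5:1 ratio, n(FeSO4·(NH4)2SO4·6H2O) = 5/1 × 2.188 × 10^-3 = 0.01094 mol
mass of FeSO4·(NH4)2SO4·6H2O = 0.01094 × 392.14 g/mol = 4.290 g

4.290 g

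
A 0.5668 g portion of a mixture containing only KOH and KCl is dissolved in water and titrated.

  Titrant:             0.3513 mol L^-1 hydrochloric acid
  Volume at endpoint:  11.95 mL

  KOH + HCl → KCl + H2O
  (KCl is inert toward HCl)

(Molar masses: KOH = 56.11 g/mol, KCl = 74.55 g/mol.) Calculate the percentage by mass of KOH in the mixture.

41.56 %

n(HCl) = 0.01195 × 0.3513 = 4.198 × 10^-3 mol
Let x = n(KOH), y = n(KCl).
Titrant: 1x = 4.198 × 10^-3;  mass: 56.11x + 74.55y = 0.5668
Solving, x = 4.198 × 10^-3 mol, y = 4.443 × 10^-3 mol
mass of KOH = 4.198 × 10^-3 × 56.11 = 0.2356 g
% KOH = 0.2356 / 0.5668 × 100 = 41.56 %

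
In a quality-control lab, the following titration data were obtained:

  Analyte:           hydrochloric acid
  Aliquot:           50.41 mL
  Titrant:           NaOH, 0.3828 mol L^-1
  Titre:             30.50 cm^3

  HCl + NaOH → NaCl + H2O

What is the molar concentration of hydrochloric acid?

0.2316 mol/L

n(NaOH) = 0.03050 L × 0.3828 mol/L = 0.01168 mol
n(HCl) = 0.01168 mol (1:1 mole ratio)
[HCl] = 0.01168 mol / 0.05041 L = 0.2316 mol/L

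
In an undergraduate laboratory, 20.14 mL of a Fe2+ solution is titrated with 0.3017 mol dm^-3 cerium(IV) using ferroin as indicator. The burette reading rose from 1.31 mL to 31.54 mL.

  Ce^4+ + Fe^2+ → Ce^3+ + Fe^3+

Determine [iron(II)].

0.4528 mol/L

n(Ce4+) = 0.03023 L × 0.3017 mol/L = 9.120 × 10^-3 mol
n(Fe2+) = 9.120 × 10^-3 mol (1:1 mole ratio)
[Fe2+] = 9.120 × 10^-3 mol / 0.02014 L = 0.4528 mol/L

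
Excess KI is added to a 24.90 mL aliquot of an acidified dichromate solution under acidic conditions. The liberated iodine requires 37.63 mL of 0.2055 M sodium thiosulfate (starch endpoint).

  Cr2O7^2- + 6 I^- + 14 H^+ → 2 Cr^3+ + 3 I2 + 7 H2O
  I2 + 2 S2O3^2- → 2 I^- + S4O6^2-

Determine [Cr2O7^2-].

n(S2O3^2-) = 0.03763 × 0.2055 = 7.733 × 10^-3 mol
n(I2) = n(S2O3^2-)/2 = 3.866 × 10^-3 mol
From the 1:3 ratio, n(Cr2O7^2-) in the aliquot = 1/3 × 3.866 × 10^-3 = 1.289 × 10^-3 mol
[Cr2O7^2-] = 1.289 × 10^-3 / 0.02490 = 0.05176 mol/L

0.05176 M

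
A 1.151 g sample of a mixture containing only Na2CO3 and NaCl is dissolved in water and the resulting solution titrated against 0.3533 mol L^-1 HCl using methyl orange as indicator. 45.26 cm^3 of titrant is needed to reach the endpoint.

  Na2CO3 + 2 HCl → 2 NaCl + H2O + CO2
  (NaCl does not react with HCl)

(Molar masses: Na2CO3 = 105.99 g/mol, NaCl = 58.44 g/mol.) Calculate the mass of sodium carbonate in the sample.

n(HCl) = 0.04526 × 0.3533 = 0.01599 mol
Let x = n(Na2CO3), y = n(NaCl).
Titrant: 2x = 0.01599;  mass: 105.99x + 58.44y = 1.151
Solving, x = 7.995 × 10^-3 mol, y = 5.195 × 10^-3 mol
mass of Na2CO3 = 7.995 × 10^-3 × 105.99 = 0.8474 g

0.8474 g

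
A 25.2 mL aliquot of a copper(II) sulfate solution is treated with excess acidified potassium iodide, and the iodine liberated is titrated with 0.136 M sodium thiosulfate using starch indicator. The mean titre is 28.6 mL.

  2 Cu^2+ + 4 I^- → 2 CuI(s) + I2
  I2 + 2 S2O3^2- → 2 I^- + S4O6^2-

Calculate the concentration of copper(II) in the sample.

0.154 M

n(S2O3^2-) = 0.0286 × 0.136 = 3.89 × 10^-3 mol
n(I2) = n(S2O3^2-)/2 = 1.94 × 10^-3 mol
From the 2:1 ratio, n(Cu2+) in the aliquot = 2/1 × 1.94 × 10^-3 = 3.89 × 10^-3 mol
[Cu2+] = 3.89 × 10^-3 / 0.0252 = 0.154 mol/L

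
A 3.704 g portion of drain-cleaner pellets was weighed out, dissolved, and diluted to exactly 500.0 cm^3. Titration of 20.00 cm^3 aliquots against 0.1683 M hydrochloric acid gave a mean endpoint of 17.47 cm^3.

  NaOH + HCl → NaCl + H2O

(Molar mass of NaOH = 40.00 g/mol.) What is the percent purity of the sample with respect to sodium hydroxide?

n(HCl) per titration = 0.01747 × 0.1683 = 2.940 × 10^-3 mol
n(NaOH) in each aliquot = 2.940 × 10^-3 mol (1:1 ratio)
n(NaOH) in the whole flask = 2.940 × 10^-3 × 500.0/20.00 = 0.07351 mol
mass of NaOH = 0.07351 × 40.00 = 2.940 g
% NaOH = 2.940 / 3.704 × 100 = 79.38 %

79.38 %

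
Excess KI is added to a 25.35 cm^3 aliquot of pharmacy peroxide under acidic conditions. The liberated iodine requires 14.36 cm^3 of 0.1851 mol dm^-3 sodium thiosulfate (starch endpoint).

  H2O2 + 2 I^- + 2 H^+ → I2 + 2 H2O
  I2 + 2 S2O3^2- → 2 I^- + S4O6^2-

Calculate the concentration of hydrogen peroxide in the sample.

n(S2O3^2-) = 0.01436 × 0.1851 = 2.658 × 10^-3 mol
n(I2) = n(S2O3^2-)/2 = 1.329 × 10^-3 mol
n(H2O2) in the aliquot = 1.329 × 10^-3 mol (1:1 ratio)
[H2O2] = 1.329 × 10^-3 / 0.02535 = 0.05243 mol/L

0.05243 mol/L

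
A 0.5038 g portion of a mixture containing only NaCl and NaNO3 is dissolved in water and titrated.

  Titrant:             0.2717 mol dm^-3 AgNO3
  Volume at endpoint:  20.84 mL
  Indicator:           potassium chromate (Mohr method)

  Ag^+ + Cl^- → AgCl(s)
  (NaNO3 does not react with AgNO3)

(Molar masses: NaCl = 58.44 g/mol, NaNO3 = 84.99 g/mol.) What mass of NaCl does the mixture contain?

n(AgNO3) = 0.02084 × 0.2717 = 5.662 × 10^-3 mol
Let x = n(NaCl), y = n(NaNO3).
Titrant: 1x = 5.662 × 10^-3;  mass: 58.44x + 84.99y = 0.5038
Solving, x = 5.662 × 10^-3 mol, y = 2.034 × 10^-3 mol
mass of NaCl = 5.662 × 10^-3 × 58.44 = 0.3309 g

0.3309 g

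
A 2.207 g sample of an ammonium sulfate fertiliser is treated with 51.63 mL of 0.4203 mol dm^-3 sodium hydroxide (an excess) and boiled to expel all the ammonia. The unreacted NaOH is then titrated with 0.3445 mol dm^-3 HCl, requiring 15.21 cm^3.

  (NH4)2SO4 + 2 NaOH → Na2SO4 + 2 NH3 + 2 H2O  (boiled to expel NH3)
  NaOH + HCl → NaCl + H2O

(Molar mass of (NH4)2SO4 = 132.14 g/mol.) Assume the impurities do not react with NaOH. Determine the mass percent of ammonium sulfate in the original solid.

49.28 %

n(NaOH) added = 0.05163 × 0.4203 = 0.02170 mol
n(HCl) used in back-titration = 0.01521 × 0.3445 = 5.240 × 10^-3 mol
n(NaOH) left over = 5.240 × 10^-3 mol (1:1 ratio)
n(NaOH) consumed by analyte = 0.02170 − 5.240 × 10^-3 = 0.01646 mol
From the 1:2 ratio, n((NH4)2SO4) = 1/2 × 0.01646 = 8.230 × 10^-3 mol
mass of (NH4)2SO4 = 8.230 × 10^-3 × 132.14 = 1.088 g
% (NH4)2SO4 = 1.088 / 2.207 × 100 = 49.28 %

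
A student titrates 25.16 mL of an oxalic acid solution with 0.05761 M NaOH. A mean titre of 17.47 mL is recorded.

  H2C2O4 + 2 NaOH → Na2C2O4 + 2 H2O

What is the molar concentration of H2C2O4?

0.02000 M

n(NaOH) = 0.01747 L × 0.05761 mol/L = 1.006 × 10^-3 mol
From the 1:2 mole ratio, n(H2C2O4) = 1/2 × 1.006 × 10^-3 = 5.032 × 10^-4 mol
[H2C2O4] = 5.032 × 10^-4 mol / 0.02516 L = 0.02000 mol/L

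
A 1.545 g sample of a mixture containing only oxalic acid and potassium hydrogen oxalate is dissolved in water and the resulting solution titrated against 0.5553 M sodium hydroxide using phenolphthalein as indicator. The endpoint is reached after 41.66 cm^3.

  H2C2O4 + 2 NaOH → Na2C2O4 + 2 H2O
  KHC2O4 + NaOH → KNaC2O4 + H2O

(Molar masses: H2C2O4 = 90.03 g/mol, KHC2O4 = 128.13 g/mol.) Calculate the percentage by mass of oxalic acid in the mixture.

49.75 %

n(NaOH) = 0.04166 × 0.5553 = 0.02313 mol
Let x = n(H2C2O4), y = n(KHC2O4).
Titrant: 2x + 1y = 0.02313;  mass: 90.03x + 128.13y = 1.545
Solving, x = 8.537 × 10^-3 mol, y = 6.059 × 10^-3 mol
mass of H2C2O4 = 8.537 × 10^-3 × 90.03 = 0.7686 g
% H2C2O4 = 0.7686 / 1.545 × 100 = 49.75 %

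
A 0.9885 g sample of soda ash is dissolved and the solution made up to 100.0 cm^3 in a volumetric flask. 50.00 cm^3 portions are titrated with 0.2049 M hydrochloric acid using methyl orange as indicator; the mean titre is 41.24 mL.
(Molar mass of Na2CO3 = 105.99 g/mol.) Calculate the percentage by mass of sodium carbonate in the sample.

90.60 %

Na2CO3 + 2 HCl → 2 NaCl + H2O + CO2
n(HCl) per titration = 0.04124 × 0.2049 = 8.450 × 10^-3 mol
From the 1:2 ratio, n(Na2CO3) in each aliquot = 1/2 × 8.450 × 10^-3 = 4.225 × 10^-3 mol
n(Na2CO3) in the whole flask = 4.225 × 10^-3 × 100.0/50.00 = 8.450 × 10^-3 mol
mass of Na2CO3 = 8.450 × 10^-3 × 105.99 = 0.8956 g
% Na2CO3 = 0.8956 / 0.9885 × 100 = 90.60 %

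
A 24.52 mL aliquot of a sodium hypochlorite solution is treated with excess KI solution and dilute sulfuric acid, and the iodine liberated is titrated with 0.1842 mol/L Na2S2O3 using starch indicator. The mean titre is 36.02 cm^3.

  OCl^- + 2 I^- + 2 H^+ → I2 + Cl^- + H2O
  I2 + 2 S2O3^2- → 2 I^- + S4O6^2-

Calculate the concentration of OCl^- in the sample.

n(S2O3^2-) = 0.03602 × 0.1842 = 6.635 × 10^-3 mol
n(I2) = n(S2O3^2-)/2 = 3.317 × 10^-3 mol
n(OCl^-) in the aliquot = 3.317 × 10^-3 mol (1:1 ratio)
[OCl^-] = 3.317 × 10^-3 / 0.02452 = 0.1353 mol/L

0.1353 mol/L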